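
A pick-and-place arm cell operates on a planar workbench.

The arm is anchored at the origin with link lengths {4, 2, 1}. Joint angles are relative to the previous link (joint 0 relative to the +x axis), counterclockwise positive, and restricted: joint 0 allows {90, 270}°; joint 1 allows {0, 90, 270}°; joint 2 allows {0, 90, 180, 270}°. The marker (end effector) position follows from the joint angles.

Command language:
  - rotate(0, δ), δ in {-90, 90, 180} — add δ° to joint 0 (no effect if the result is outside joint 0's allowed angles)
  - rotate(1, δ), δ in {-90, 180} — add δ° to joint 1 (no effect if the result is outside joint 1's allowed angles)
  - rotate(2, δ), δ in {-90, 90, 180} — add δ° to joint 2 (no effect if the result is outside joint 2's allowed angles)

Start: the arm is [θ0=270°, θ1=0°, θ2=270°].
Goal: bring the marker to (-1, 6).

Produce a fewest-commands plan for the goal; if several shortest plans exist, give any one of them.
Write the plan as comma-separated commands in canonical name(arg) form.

from: [θ0=270°, θ1=0°, θ2=270°]
[1] after rotate(2, 180): [θ0=270°, θ1=0°, θ2=90°]
[2] after rotate(0, 180): [θ0=90°, θ1=0°, θ2=90°]
shorter routes all fall short; 2 is best.

rotate(2, 180), rotate(0, 180)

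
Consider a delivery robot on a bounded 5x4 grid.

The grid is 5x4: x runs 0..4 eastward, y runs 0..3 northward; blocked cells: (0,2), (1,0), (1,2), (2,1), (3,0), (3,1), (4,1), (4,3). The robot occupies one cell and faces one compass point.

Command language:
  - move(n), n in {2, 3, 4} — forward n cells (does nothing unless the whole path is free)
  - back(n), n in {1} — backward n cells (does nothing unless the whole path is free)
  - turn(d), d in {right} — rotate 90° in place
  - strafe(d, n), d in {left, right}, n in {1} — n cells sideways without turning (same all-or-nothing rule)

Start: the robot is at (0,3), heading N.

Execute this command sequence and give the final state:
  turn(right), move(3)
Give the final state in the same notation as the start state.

at (3,3), heading E

initial: at (0,3), heading N
[1] after turn(right): at (0,3), heading E
[2] after move(3): at (3,3), heading E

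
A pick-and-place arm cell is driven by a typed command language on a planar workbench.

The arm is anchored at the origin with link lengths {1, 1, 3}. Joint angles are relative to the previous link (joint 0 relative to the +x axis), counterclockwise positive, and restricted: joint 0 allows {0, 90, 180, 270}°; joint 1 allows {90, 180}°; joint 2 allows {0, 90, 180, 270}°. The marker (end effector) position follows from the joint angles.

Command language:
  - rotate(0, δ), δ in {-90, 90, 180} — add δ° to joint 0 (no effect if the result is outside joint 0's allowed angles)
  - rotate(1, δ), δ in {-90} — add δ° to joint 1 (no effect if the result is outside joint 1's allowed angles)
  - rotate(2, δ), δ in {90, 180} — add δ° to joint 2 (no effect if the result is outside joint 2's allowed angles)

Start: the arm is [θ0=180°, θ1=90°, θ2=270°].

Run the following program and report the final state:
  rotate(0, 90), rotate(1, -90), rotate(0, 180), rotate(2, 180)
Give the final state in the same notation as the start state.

t0: [θ0=180°, θ1=90°, θ2=270°]
t=1 rotate(0, 90) ⇒ [θ0=270°, θ1=90°, θ2=270°]
t=2 rotate(1, -90) ⇒ [θ0=270°, θ1=90°, θ2=270°]
t=3 rotate(0, 180) ⇒ [θ0=90°, θ1=90°, θ2=270°]
t=4 rotate(2, 180) ⇒ [θ0=90°, θ1=90°, θ2=90°]

[θ0=90°, θ1=90°, θ2=90°]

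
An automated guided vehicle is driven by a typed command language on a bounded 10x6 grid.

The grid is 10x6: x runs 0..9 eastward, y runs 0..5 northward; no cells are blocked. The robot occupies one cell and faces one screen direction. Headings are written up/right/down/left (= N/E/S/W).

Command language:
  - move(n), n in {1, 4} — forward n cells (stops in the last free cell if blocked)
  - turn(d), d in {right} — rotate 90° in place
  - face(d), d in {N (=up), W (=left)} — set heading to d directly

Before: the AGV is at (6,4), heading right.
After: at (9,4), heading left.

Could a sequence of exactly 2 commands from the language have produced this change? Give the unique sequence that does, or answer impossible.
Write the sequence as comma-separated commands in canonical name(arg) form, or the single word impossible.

key: cell and facing (now W) both changed — the 2 commands mix motion and turning
from: at (6,4), heading right
[1] after move(4): at (9,4), heading right
[2] after face(W): at (9,4), heading left
all 25 alternatives checked — unique.

move(4), face(W)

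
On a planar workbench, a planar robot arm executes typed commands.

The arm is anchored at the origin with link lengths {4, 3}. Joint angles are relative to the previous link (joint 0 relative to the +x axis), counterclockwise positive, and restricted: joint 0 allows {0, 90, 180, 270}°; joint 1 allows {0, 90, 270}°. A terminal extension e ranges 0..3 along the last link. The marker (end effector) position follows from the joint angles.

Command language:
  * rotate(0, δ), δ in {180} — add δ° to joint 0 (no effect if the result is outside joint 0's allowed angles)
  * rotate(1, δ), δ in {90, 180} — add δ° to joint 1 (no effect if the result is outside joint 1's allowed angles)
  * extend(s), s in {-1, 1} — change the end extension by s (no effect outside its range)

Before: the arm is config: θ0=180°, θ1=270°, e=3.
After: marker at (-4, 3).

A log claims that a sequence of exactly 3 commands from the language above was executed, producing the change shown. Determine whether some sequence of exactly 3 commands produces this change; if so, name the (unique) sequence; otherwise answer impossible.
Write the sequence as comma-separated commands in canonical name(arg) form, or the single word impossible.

extend(-1), extend(-1), extend(-1)

start: config: θ0=180°, θ1=270°, e=3
[1] after extend(-1): config: θ0=180°, θ1=270°, e=2
[2] after extend(-1): config: θ0=180°, θ1=270°, e=1
[3] after extend(-1): config: θ0=180°, θ1=270°, e=0
no rival 3-sequence matches.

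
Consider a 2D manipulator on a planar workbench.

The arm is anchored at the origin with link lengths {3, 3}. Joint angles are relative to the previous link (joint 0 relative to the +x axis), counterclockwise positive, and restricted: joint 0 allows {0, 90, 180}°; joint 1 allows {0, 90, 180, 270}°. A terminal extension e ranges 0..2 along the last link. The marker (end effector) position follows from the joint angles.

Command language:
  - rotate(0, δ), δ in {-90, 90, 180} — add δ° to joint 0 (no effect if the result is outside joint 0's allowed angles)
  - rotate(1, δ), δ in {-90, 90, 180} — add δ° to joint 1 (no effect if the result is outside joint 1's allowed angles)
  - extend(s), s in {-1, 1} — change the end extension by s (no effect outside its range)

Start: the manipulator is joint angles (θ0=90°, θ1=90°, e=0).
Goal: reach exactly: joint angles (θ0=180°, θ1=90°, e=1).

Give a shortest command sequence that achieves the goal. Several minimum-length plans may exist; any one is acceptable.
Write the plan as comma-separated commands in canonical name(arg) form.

rotate(0, 90), extend(1)

t0: joint angles (θ0=90°, θ1=90°, e=0)
[1] after rotate(0, 90): joint angles (θ0=180°, θ1=90°, e=0)
[2] after extend(1): joint angles (θ0=180°, θ1=90°, e=1)
shorter routes all fall short; 2 is best.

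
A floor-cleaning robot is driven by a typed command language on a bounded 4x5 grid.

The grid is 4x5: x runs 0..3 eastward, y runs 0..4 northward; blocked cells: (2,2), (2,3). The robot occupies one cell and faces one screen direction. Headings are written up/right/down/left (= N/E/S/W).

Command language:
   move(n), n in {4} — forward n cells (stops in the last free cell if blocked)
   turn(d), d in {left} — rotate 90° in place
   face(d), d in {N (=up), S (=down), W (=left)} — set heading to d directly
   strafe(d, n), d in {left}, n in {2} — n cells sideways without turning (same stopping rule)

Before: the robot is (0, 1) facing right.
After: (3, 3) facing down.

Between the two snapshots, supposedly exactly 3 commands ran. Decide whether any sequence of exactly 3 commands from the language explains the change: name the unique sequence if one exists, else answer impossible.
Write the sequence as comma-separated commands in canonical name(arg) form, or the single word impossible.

move(4), strafe(left, 2), face(S)

key: cell and facing (now S) both changed — the 3 commands mix motion and turning
t0: (0, 1) facing right
[1] after move(4): (3, 1) facing right
[2] after strafe(left, 2): (3, 3) facing right
[3] after face(S): (3, 3) facing down
no rival 3-sequence matches.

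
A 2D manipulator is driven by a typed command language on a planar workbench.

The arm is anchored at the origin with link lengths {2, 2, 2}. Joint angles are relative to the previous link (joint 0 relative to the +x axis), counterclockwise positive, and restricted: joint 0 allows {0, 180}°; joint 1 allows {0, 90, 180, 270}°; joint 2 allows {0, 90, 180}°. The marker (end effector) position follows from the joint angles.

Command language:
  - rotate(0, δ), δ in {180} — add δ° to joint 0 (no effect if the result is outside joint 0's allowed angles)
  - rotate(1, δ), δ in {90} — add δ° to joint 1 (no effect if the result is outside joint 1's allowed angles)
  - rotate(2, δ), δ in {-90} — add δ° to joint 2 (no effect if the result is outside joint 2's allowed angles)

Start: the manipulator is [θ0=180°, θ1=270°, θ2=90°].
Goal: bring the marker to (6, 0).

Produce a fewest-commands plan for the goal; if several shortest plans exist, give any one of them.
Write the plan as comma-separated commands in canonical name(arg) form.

rotate(1, 90), rotate(2, -90), rotate(0, 180)

t0: [θ0=180°, θ1=270°, θ2=90°]
1. rotate(1, 90) → [θ0=180°, θ1=0°, θ2=90°]
2. rotate(2, -90) → [θ0=180°, θ1=0°, θ2=0°]
3. rotate(0, 180) → [θ0=0°, θ1=0°, θ2=0°]
minimal: 3 command(s), checked below 3.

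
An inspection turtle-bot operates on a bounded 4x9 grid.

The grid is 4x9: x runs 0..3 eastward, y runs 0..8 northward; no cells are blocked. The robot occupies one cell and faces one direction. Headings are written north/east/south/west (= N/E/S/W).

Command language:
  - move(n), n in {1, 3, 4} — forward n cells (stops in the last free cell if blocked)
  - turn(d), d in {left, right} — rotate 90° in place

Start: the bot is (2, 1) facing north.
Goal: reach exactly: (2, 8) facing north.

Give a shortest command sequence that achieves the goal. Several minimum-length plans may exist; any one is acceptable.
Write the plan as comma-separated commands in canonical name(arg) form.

from: (2, 1) facing north
t=1 move(4) ⇒ (2, 5) facing north
t=2 move(4) ⇒ (2, 8) facing north
minimal: 2 command(s), checked below 2.

move(4), move(4)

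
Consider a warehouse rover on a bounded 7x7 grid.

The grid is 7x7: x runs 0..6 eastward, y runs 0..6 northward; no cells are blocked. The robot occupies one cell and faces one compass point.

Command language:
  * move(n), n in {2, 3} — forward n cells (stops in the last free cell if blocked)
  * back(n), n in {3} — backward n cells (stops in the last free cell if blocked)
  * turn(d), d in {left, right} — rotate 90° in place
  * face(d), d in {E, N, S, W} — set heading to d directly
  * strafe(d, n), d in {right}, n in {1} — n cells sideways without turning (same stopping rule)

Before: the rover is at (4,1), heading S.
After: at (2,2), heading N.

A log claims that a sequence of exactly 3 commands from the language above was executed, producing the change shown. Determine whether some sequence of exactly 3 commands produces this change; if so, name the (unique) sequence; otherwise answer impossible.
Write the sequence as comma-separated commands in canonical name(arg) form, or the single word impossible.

impossible

checked all 3-command options: none fits.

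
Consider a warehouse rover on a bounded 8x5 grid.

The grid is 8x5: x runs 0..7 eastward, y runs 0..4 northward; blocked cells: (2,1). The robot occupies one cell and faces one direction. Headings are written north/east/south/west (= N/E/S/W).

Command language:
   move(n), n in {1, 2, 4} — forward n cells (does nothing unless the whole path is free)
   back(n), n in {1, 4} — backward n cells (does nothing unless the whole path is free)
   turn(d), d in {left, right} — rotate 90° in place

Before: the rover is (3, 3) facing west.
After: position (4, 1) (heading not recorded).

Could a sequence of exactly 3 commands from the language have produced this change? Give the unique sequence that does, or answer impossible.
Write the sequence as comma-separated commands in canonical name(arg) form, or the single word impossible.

key: running move(2) before back(1) would end elsewhere — order is forced
t0: (3, 3) facing west
1. back(1) → (4, 3) facing west
2. turn(left) → (4, 3) facing south
3. move(2) → (4, 1) facing south
no rival 3-sequence matches.

back(1), turn(left), move(2)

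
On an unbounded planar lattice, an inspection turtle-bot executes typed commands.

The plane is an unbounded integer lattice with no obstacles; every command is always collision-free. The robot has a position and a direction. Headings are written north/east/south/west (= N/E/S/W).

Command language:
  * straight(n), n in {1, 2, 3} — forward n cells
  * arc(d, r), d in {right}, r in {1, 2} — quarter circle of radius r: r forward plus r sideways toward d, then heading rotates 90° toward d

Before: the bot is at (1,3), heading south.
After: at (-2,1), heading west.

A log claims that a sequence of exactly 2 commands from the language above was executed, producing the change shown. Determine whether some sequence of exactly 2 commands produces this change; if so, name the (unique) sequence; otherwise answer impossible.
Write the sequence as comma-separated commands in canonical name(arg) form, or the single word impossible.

arc(right, 2), straight(1)

key: running straight(1) before arc(right, 2) would end elsewhere — order is forced
start: at (1,3), heading south
1. arc(right, 2) → at (-1,1), heading west
2. straight(1) → at (-2,1), heading west
no rival 2-sequence matches.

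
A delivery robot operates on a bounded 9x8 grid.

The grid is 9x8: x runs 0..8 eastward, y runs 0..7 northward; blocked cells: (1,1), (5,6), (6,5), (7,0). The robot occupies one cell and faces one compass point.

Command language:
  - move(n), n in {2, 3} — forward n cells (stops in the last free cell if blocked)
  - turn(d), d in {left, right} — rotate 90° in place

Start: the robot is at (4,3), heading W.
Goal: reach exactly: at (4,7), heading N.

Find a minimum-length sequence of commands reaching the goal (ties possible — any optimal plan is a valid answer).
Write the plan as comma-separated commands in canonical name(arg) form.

from: at (4,3), heading W
t=1 turn(right) ⇒ at (4,3), heading N
t=2 move(3) ⇒ at (4,6), heading N
t=3 move(3) ⇒ at (4,7), heading N
no 2-step plan works, so 3 is optimal.

turn(right), move(3), move(3)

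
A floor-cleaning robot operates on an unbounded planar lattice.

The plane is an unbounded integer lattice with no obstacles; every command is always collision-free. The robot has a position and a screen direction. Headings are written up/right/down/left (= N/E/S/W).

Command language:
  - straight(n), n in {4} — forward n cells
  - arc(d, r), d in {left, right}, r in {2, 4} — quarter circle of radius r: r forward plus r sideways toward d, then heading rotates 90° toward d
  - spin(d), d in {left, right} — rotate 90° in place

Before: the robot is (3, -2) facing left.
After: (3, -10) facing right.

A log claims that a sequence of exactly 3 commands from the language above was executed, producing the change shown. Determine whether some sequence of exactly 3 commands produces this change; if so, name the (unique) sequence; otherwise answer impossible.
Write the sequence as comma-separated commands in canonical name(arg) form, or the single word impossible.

key: cell and facing (now E) both changed — the 3 commands mix motion and turning
from: (3, -2) facing left
[1] after arc(left, 2): (1, -4) facing down
[2] after straight(4): (1, -8) facing down
[3] after arc(left, 2): (3, -10) facing right
no rival 3-sequence matches.

arc(left, 2), straight(4), arc(left, 2)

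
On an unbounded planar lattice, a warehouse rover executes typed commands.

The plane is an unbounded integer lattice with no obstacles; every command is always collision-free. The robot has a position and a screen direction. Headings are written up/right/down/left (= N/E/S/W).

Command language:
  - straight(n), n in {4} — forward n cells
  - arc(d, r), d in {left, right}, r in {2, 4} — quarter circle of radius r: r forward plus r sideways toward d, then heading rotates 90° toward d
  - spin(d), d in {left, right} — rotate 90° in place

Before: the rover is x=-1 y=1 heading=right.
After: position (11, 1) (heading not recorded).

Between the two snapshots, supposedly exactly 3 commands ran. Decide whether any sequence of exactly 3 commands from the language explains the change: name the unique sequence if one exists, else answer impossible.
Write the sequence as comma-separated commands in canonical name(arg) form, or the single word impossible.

initial: x=-1 y=1 heading=right
[1] after straight(4): x=3 y=1 heading=right
[2] after straight(4): x=7 y=1 heading=right
[3] after straight(4): x=11 y=1 heading=right
uniquely the one of 343 3-step routes that fits.

straight(4), straight(4), straight(4)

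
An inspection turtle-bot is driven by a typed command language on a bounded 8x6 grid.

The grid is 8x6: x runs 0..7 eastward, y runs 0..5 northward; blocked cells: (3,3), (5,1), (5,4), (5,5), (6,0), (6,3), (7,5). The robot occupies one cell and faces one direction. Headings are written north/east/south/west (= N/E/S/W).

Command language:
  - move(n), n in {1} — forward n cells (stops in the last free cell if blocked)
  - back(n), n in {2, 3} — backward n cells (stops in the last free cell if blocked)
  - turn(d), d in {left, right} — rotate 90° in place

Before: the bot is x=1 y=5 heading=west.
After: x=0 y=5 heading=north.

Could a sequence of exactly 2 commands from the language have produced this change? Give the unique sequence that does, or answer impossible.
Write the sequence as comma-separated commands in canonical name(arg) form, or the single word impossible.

key: position moved to (0,5) AND the heading swung to N — translation plus rotation needed
start: x=1 y=5 heading=west
step 1 (move(1)): x=0 y=5 heading=west
step 2 (turn(right)): x=0 y=5 heading=north
uniquely the one of 25 2-step routes that fits.

move(1), turn(right)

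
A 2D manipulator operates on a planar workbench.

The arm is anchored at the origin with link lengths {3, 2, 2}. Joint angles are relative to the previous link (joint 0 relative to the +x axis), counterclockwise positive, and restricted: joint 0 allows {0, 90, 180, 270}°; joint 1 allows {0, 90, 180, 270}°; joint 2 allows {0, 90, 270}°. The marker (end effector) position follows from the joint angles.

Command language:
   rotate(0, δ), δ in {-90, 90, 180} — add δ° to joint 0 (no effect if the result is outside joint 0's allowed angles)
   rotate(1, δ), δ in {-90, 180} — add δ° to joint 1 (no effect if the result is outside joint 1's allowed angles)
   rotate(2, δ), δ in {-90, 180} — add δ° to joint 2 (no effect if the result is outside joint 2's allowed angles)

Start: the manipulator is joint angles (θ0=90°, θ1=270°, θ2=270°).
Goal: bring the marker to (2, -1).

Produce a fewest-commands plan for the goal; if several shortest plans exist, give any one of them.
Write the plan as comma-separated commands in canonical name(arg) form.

start: joint angles (θ0=90°, θ1=270°, θ2=270°)
1. rotate(0, 180) → joint angles (θ0=270°, θ1=270°, θ2=270°)
2. rotate(1, -90) → joint angles (θ0=270°, θ1=180°, θ2=270°)
shorter routes all fall short; 2 is best.

rotate(0, 180), rotate(1, -90)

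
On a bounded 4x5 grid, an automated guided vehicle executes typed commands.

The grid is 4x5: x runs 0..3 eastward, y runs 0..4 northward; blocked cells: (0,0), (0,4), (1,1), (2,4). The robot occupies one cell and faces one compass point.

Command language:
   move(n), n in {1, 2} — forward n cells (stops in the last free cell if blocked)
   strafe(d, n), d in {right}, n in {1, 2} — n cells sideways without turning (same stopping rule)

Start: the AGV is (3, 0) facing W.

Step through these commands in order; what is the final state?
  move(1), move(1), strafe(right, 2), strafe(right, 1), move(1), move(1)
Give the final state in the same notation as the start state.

initial: (3, 0) facing W
1. move(1) → (2, 0) facing W
2. move(1) → (1, 0) facing W
3. strafe(right, 2) → (1, 0) facing W
4. strafe(right, 1) → (1, 0) facing W
5. move(1) → (1, 0) facing W
6. move(1) → (1, 0) facing W

(1, 0) facing W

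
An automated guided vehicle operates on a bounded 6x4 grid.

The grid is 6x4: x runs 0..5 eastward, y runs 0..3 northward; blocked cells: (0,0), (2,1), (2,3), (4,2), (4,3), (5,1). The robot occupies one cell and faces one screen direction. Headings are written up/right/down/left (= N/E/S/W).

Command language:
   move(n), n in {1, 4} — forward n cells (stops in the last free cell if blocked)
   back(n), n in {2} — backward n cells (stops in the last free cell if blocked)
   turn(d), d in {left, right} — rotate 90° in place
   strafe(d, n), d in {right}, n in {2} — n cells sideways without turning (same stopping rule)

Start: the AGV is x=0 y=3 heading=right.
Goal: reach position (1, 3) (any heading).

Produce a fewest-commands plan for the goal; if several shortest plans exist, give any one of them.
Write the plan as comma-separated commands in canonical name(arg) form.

move(4)

start: x=0 y=3 heading=right
[1] after move(4): x=1 y=3 heading=right
nothing shorter than 1 reaches the goal.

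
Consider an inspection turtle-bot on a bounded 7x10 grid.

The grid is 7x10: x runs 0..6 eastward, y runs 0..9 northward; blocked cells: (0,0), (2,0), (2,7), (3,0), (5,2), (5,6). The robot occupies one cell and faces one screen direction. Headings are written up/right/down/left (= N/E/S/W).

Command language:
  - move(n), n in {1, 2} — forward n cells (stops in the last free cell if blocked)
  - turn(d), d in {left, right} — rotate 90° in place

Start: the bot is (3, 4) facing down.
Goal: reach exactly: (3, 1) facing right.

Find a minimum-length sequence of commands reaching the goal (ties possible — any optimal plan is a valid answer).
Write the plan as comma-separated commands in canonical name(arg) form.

move(1), move(2), turn(left)

initial: (3, 4) facing down
1. move(1) → (3, 3) facing down
2. move(2) → (3, 1) facing down
3. turn(left) → (3, 1) facing right
no 2-step plan works, so 3 is optimal.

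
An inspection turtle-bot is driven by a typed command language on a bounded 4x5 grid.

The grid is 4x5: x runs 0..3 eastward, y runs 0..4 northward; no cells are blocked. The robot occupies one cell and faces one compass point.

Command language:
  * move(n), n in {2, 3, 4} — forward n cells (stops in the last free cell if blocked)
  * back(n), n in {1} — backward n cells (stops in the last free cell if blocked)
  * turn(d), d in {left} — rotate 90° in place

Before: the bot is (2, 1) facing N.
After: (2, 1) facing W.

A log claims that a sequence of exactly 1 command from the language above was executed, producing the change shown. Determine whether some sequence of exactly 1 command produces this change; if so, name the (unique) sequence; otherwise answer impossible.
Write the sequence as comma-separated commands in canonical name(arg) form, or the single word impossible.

key: parked at (2,1) the whole time — nothing moves the robot
start: (2, 1) facing N
t=1 turn(left) ⇒ (2, 1) facing W
all 5 alternatives checked — unique.

turn(left)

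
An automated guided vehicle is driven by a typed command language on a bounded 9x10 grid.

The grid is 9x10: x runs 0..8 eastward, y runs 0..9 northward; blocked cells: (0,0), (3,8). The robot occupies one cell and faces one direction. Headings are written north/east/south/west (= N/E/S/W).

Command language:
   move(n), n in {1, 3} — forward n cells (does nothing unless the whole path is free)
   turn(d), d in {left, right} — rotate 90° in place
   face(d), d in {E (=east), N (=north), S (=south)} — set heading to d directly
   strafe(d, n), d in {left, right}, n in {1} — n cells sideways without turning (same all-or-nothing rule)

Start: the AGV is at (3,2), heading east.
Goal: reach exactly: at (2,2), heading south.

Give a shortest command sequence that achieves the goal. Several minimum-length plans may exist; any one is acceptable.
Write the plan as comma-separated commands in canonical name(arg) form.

begin: at (3,2), heading east
[1] after face(S): at (3,2), heading south
[2] after strafe(right, 1): at (2,2), heading south
nothing shorter than 2 reaches the goal.

face(S), strafe(right, 1)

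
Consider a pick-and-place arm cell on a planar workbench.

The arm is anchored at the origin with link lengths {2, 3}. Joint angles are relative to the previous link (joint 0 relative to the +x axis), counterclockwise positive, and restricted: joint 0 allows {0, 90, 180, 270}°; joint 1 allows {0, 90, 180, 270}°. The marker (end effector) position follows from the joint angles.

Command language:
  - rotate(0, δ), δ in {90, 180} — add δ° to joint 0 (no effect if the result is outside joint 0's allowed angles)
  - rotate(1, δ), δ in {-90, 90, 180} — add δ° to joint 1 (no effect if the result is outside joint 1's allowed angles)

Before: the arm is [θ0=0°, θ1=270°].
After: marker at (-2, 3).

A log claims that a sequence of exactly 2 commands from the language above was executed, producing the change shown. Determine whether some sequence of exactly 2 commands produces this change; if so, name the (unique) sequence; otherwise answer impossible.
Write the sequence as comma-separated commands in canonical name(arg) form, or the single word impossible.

rotate(0, 90), rotate(0, 90)

from: [θ0=0°, θ1=270°]
step 1 (rotate(0, 90)): [θ0=90°, θ1=270°]
step 2 (rotate(0, 90)): [θ0=180°, θ1=270°]
no other 2-command option fits: unique.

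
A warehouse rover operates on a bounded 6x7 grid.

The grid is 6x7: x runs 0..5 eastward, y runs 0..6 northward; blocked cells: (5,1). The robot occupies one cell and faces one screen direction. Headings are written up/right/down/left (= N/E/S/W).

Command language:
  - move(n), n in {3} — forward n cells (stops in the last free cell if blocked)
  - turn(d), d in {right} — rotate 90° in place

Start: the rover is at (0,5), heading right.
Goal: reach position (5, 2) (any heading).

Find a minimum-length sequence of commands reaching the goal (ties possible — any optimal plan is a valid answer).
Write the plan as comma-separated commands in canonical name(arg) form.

move(3), move(3), turn(right), move(3)

t0: at (0,5), heading right
[1] after move(3): at (3,5), heading right
[2] after move(3): at (5,5), heading right
[3] after turn(right): at (5,5), heading down
[4] after move(3): at (5,2), heading down
nothing shorter than 4 reaches the goal.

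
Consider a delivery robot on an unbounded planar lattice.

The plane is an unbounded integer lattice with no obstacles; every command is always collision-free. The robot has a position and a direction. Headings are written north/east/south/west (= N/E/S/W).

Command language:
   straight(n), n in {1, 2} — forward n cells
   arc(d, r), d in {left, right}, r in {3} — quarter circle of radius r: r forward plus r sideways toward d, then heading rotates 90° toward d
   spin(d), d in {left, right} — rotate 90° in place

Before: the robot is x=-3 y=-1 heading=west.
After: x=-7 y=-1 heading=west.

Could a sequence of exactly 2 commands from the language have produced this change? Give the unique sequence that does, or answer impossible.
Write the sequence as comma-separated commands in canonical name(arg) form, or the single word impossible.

key: still facing W at the end — nothing in the sequence rotates
start: x=-3 y=-1 heading=west
t=1 straight(2) ⇒ x=-5 y=-1 heading=west
t=2 straight(2) ⇒ x=-7 y=-1 heading=west
uniquely the one of 36 2-step routes that fits.

straight(2), straight(2)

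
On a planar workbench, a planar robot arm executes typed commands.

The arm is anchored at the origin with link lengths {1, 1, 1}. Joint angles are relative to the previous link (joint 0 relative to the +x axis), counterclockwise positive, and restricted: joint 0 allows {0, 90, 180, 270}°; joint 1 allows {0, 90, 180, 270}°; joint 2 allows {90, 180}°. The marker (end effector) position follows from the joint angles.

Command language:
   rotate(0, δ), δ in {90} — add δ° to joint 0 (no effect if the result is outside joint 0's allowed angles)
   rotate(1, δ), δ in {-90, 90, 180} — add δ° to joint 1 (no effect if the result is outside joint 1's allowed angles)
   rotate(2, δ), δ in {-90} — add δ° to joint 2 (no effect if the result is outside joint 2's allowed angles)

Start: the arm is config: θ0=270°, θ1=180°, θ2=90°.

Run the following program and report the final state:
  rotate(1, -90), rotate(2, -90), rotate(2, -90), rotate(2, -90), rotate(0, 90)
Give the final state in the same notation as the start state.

start: config: θ0=270°, θ1=180°, θ2=90°
[1] after rotate(1, -90): config: θ0=270°, θ1=90°, θ2=90°
[2] after rotate(2, -90): config: θ0=270°, θ1=90°, θ2=90°
[3] after rotate(2, -90): config: θ0=270°, θ1=90°, θ2=90°
[4] after rotate(2, -90): config: θ0=270°, θ1=90°, θ2=90°
[5] after rotate(0, 90): config: θ0=0°, θ1=90°, θ2=90°

config: θ0=0°, θ1=90°, θ2=90°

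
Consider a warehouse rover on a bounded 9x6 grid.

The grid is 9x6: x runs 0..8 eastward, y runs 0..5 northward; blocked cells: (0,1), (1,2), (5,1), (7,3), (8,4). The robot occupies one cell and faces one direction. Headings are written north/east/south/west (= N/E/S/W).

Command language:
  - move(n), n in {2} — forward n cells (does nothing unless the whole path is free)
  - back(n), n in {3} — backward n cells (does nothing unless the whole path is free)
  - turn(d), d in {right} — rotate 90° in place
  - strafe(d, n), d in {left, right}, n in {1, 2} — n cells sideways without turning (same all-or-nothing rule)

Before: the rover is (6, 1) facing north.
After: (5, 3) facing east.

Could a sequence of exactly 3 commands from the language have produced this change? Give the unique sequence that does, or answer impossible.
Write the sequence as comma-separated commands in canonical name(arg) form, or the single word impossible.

key: cell and facing (now E) both changed — the 3 commands mix motion and turning
t0: (6, 1) facing north
[1] after move(2): (6, 3) facing north
[2] after strafe(left, 1): (5, 3) facing north
[3] after turn(right): (5, 3) facing east
all 343 alternatives checked — unique.

move(2), strafe(left, 1), turn(right)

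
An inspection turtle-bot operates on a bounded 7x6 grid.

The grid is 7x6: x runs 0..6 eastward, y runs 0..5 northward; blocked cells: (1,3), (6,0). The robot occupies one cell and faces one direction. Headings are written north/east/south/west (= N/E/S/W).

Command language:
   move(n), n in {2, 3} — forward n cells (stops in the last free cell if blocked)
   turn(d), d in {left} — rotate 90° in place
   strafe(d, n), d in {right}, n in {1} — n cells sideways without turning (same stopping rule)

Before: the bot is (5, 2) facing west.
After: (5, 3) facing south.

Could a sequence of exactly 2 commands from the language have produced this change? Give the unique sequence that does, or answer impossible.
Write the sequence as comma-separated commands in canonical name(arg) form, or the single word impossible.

key: order matters: swapping strafe(right, 1) and turn(left) lands elsewhere
from: (5, 2) facing west
t=1 strafe(right, 1) ⇒ (5, 3) facing west
t=2 turn(left) ⇒ (5, 3) facing south
uniquely the one of 16 2-step routes that fits.

strafe(right, 1), turn(left)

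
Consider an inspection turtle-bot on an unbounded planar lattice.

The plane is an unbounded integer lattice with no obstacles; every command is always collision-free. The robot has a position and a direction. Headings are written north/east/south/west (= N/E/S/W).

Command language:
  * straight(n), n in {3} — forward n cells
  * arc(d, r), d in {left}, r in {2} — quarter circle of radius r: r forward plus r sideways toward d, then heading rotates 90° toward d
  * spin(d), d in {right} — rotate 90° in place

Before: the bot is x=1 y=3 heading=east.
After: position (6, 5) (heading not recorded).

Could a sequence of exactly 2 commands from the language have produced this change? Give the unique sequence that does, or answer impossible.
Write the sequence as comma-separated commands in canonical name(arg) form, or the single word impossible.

straight(3), arc(left, 2)

key: running arc(left, 2) before straight(3) would end elsewhere — order is forced
start: x=1 y=3 heading=east
t=1 straight(3) ⇒ x=4 y=3 heading=east
t=2 arc(left, 2) ⇒ x=6 y=5 heading=north
no rival 2-sequence matches.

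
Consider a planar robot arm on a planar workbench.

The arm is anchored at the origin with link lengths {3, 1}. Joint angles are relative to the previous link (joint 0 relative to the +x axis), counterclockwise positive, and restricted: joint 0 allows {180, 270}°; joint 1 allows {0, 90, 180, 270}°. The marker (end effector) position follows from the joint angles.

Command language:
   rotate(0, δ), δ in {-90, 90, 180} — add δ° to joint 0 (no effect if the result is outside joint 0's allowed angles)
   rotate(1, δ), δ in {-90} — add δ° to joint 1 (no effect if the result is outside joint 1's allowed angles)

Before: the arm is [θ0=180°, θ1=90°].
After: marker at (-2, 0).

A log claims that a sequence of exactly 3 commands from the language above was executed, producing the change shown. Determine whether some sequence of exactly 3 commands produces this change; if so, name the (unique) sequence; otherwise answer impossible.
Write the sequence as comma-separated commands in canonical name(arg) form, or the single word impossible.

rotate(1, -90), rotate(1, -90), rotate(1, -90)

start: [θ0=180°, θ1=90°]
step 1 (rotate(1, -90)): [θ0=180°, θ1=0°]
step 2 (rotate(1, -90)): [θ0=180°, θ1=270°]
step 3 (rotate(1, -90)): [θ0=180°, θ1=180°]
all 64 alternatives checked — unique.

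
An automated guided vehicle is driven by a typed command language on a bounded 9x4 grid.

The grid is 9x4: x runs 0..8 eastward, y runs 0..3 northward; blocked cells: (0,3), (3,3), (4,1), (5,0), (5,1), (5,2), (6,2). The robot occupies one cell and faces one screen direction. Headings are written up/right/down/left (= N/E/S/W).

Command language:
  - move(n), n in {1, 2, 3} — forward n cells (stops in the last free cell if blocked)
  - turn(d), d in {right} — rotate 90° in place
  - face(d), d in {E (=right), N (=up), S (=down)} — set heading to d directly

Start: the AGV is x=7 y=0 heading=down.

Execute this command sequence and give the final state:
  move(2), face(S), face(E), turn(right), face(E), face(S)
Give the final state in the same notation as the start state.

x=7 y=0 heading=down

t0: x=7 y=0 heading=down
[1] after move(2): x=7 y=0 heading=down
[2] after face(S): x=7 y=0 heading=down
[3] after face(E): x=7 y=0 heading=right
[4] after turn(right): x=7 y=0 heading=down
[5] after face(E): x=7 y=0 heading=right
[6] after face(S): x=7 y=0 heading=down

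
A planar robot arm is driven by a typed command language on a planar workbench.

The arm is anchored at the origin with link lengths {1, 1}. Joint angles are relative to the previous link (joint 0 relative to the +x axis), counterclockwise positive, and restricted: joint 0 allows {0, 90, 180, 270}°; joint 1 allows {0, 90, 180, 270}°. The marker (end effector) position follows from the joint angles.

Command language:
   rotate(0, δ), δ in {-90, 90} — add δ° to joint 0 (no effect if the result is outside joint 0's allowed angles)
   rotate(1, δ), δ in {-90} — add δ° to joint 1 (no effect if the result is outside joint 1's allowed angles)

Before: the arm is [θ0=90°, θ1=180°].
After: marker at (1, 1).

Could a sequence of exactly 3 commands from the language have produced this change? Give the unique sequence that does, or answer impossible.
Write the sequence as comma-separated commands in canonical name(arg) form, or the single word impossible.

t0: [θ0=90°, θ1=180°]
t=1 rotate(1, -90) ⇒ [θ0=90°, θ1=90°]
t=2 rotate(1, -90) ⇒ [θ0=90°, θ1=0°]
t=3 rotate(1, -90) ⇒ [θ0=90°, θ1=270°]
all 27 alternatives checked — unique.

rotate(1, -90), rotate(1, -90), rotate(1, -90)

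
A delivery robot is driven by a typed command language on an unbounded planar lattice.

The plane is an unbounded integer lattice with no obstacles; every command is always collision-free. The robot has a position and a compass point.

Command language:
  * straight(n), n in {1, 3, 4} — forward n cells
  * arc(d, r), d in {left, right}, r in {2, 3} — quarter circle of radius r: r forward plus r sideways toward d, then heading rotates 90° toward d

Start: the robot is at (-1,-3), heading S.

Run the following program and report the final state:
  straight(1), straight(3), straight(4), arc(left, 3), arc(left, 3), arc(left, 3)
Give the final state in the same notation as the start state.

at (2,-8), heading W

t0: at (-1,-3), heading S
1. straight(1) → at (-1,-4), heading S
2. straight(3) → at (-1,-7), heading S
3. straight(4) → at (-1,-11), heading S
4. arc(left, 3) → at (2,-14), heading E
5. arc(left, 3) → at (5,-11), heading N
6. arc(left, 3) → at (2,-8), heading W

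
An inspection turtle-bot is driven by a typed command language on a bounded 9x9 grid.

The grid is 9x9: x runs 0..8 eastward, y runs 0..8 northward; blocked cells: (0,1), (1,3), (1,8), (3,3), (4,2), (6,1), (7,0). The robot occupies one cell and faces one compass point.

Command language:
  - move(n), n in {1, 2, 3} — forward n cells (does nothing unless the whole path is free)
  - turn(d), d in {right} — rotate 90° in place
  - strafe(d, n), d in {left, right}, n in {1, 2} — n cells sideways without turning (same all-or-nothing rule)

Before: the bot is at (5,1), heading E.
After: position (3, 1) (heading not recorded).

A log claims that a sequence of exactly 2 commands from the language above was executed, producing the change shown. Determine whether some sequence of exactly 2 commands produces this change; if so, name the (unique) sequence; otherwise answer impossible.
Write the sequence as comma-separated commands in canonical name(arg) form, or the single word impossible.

turn(right), strafe(right, 2)

key: order matters: swapping turn(right) and strafe(right, 2) lands elsewhere
begin: at (5,1), heading E
step 1 (turn(right)): at (5,1), heading S
step 2 (strafe(right, 2)): at (3,1), heading S
no other 2-command option fits: unique.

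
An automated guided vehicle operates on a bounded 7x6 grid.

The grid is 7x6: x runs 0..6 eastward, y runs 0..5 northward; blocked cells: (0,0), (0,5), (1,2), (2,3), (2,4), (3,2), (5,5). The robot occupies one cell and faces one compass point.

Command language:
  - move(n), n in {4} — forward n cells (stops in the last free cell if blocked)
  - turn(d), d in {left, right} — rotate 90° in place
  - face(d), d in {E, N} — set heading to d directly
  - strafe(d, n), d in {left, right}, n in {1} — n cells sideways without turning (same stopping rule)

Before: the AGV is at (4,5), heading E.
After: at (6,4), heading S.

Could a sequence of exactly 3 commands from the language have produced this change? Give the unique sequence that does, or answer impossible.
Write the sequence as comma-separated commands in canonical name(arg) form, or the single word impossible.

strafe(right, 1), move(4), turn(right)

key: move(4) runs into the grid edge before its full distance
t0: at (4,5), heading E
step 1 (strafe(right, 1)): at (4,4), heading E
step 2 (move(4)): at (6,4), heading E
step 3 (turn(right)): at (6,4), heading S
all 343 alternatives checked — unique.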